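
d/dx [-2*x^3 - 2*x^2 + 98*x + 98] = -6*x^2 - 4*x + 98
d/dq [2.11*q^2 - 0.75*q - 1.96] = 4.22*q - 0.75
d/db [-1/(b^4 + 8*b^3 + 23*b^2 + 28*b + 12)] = 2*(2*b^3 + 12*b^2 + 23*b + 14)/(b^4 + 8*b^3 + 23*b^2 + 28*b + 12)^2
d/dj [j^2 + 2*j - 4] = 2*j + 2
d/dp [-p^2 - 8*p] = -2*p - 8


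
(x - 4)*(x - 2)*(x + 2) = x^3 - 4*x^2 - 4*x + 16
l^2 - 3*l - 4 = (l - 4)*(l + 1)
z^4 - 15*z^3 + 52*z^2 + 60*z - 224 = (z - 8)*(z - 7)*(z - 2)*(z + 2)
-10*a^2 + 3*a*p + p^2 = (-2*a + p)*(5*a + p)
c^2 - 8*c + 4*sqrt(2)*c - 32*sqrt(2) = (c - 8)*(c + 4*sqrt(2))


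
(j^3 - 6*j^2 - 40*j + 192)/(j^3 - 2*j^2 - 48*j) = (j - 4)/j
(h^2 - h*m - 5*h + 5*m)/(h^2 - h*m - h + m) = (h - 5)/(h - 1)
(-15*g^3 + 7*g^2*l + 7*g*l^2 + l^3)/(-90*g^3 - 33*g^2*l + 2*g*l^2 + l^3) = (g - l)/(6*g - l)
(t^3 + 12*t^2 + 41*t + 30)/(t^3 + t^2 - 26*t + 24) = (t^2 + 6*t + 5)/(t^2 - 5*t + 4)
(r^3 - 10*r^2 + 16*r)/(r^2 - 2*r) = r - 8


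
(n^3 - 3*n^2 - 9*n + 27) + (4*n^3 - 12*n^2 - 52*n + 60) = 5*n^3 - 15*n^2 - 61*n + 87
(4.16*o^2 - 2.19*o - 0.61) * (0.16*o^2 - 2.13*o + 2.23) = 0.6656*o^4 - 9.2112*o^3 + 13.8439*o^2 - 3.5844*o - 1.3603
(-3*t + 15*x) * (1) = -3*t + 15*x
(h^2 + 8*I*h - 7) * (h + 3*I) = h^3 + 11*I*h^2 - 31*h - 21*I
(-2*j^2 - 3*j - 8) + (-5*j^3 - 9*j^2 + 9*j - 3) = -5*j^3 - 11*j^2 + 6*j - 11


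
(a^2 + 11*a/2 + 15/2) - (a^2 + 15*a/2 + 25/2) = -2*a - 5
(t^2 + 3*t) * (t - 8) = t^3 - 5*t^2 - 24*t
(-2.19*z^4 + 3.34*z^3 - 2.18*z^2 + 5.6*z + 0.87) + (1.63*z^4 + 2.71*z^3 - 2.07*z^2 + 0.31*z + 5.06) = -0.56*z^4 + 6.05*z^3 - 4.25*z^2 + 5.91*z + 5.93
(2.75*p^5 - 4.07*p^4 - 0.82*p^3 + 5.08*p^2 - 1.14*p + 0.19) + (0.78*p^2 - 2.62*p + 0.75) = 2.75*p^5 - 4.07*p^4 - 0.82*p^3 + 5.86*p^2 - 3.76*p + 0.94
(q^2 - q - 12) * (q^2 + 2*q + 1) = q^4 + q^3 - 13*q^2 - 25*q - 12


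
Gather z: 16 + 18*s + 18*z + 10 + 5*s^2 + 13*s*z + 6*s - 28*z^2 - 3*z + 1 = 5*s^2 + 24*s - 28*z^2 + z*(13*s + 15) + 27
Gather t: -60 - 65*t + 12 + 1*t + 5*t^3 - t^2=5*t^3 - t^2 - 64*t - 48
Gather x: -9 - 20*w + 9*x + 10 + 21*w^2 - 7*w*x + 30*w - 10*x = 21*w^2 + 10*w + x*(-7*w - 1) + 1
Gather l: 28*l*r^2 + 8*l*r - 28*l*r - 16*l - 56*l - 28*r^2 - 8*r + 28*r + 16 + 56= l*(28*r^2 - 20*r - 72) - 28*r^2 + 20*r + 72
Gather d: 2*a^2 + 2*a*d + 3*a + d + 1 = 2*a^2 + 3*a + d*(2*a + 1) + 1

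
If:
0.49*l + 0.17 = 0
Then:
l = -0.35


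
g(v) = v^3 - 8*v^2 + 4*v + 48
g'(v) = 3*v^2 - 16*v + 4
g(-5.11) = -314.77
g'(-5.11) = 164.10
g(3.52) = 6.57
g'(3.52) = -15.15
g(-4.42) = -212.32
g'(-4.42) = 133.33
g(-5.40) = -364.34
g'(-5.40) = 177.88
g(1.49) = 39.51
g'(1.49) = -13.18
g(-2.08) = -3.93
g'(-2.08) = 50.26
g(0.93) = 45.61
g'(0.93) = -8.29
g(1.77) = 35.56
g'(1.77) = -14.92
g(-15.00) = -5187.00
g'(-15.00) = 919.00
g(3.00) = 15.00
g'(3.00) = -17.00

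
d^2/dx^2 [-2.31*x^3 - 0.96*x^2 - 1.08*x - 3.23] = -13.86*x - 1.92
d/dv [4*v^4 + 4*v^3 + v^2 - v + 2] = 16*v^3 + 12*v^2 + 2*v - 1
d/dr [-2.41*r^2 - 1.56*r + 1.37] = -4.82*r - 1.56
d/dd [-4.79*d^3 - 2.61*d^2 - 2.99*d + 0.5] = -14.37*d^2 - 5.22*d - 2.99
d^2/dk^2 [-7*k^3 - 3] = -42*k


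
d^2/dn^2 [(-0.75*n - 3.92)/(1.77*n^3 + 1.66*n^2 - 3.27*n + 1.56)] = (-14.09805*n^5 - 160.593516*n^4 - 197.099154*n^3 + 96.170496*n^2 + 204.267888*n - 71.181672)/(5.545233*n^9 + 15.601842*n^8 - 16.101513*n^7 - 38.411216*n^6 + 57.248415*n^5 + 11.972106*n^4 - 72.851319*n^3 + 62.1621*n^2 - 23.873616*n + 3.796416)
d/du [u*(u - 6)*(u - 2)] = 3*u^2 - 16*u + 12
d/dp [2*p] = 2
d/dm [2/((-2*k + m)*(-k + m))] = 2*(3*k - 2*m)/((k - m)^2*(2*k - m)^2)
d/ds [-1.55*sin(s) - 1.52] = -1.55*cos(s)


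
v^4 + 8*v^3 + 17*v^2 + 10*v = v*(v + 1)*(v + 2)*(v + 5)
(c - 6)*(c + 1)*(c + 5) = c^3 - 31*c - 30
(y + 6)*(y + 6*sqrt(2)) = y^2 + 6*y + 6*sqrt(2)*y + 36*sqrt(2)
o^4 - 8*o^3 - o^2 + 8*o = o*(o - 8)*(o - 1)*(o + 1)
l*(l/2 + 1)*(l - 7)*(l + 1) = l^4/2 - 2*l^3 - 19*l^2/2 - 7*l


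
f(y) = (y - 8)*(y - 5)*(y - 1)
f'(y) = (y - 8)*(y - 5) + (y - 8)*(y - 1) + (y - 5)*(y - 1) = 3*y^2 - 28*y + 53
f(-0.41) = -64.15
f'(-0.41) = 64.98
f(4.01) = 11.89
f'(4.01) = -11.04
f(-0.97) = -105.50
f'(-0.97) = 82.98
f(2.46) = 20.54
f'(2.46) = 2.27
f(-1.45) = -149.33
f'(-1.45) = 99.91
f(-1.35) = -139.53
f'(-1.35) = 96.27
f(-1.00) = -108.00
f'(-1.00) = 84.00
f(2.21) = 19.55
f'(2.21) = 5.77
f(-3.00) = -352.00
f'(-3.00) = 164.00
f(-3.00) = -352.00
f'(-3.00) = 164.00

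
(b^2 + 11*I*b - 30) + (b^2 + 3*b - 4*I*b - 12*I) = 2*b^2 + 3*b + 7*I*b - 30 - 12*I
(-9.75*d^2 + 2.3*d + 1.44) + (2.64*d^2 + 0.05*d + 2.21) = -7.11*d^2 + 2.35*d + 3.65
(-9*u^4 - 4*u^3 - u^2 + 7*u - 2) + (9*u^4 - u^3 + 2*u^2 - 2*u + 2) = -5*u^3 + u^2 + 5*u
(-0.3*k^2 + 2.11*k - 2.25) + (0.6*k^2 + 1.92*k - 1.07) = 0.3*k^2 + 4.03*k - 3.32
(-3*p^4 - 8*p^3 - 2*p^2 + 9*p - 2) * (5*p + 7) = -15*p^5 - 61*p^4 - 66*p^3 + 31*p^2 + 53*p - 14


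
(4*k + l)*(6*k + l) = 24*k^2 + 10*k*l + l^2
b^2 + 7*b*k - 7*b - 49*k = (b - 7)*(b + 7*k)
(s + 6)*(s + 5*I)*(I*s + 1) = I*s^3 - 4*s^2 + 6*I*s^2 - 24*s + 5*I*s + 30*I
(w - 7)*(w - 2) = w^2 - 9*w + 14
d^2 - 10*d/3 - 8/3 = (d - 4)*(d + 2/3)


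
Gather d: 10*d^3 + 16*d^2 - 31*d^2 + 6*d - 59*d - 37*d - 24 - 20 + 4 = 10*d^3 - 15*d^2 - 90*d - 40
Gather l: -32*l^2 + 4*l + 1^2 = -32*l^2 + 4*l + 1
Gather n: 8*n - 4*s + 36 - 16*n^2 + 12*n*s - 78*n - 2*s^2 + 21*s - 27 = -16*n^2 + n*(12*s - 70) - 2*s^2 + 17*s + 9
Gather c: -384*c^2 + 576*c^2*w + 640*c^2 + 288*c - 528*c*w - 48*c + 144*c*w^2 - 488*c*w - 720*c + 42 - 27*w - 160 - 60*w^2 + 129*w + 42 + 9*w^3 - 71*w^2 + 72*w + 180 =c^2*(576*w + 256) + c*(144*w^2 - 1016*w - 480) + 9*w^3 - 131*w^2 + 174*w + 104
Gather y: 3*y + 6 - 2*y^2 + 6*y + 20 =-2*y^2 + 9*y + 26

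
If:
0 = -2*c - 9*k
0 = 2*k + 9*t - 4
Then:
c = 81*t/4 - 9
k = 2 - 9*t/2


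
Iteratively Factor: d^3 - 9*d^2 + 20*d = (d - 5)*(d^2 - 4*d) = d*(d - 5)*(d - 4)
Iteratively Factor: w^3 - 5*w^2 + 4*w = (w - 4)*(w^2 - w) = (w - 4)*(w - 1)*(w)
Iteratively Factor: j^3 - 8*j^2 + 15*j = (j - 3)*(j^2 - 5*j) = j*(j - 3)*(j - 5)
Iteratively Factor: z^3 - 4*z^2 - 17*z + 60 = (z - 3)*(z^2 - z - 20) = (z - 3)*(z + 4)*(z - 5)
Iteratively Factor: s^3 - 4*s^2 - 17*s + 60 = (s - 5)*(s^2 + s - 12) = (s - 5)*(s + 4)*(s - 3)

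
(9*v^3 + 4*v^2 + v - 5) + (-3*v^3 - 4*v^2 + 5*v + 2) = 6*v^3 + 6*v - 3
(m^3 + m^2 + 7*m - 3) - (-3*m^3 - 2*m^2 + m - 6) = 4*m^3 + 3*m^2 + 6*m + 3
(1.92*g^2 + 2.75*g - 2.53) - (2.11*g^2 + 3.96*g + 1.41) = -0.19*g^2 - 1.21*g - 3.94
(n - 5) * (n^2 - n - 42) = n^3 - 6*n^2 - 37*n + 210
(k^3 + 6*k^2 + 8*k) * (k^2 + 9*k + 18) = k^5 + 15*k^4 + 80*k^3 + 180*k^2 + 144*k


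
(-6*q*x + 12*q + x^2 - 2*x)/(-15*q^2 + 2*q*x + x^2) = (-6*q*x + 12*q + x^2 - 2*x)/(-15*q^2 + 2*q*x + x^2)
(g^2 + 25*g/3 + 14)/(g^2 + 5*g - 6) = (g + 7/3)/(g - 1)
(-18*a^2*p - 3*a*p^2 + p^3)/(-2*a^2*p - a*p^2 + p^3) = (18*a^2 + 3*a*p - p^2)/(2*a^2 + a*p - p^2)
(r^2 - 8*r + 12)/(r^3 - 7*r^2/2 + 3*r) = 2*(r - 6)/(r*(2*r - 3))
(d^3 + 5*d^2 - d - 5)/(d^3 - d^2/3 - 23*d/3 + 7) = 3*(d^2 + 6*d + 5)/(3*d^2 + 2*d - 21)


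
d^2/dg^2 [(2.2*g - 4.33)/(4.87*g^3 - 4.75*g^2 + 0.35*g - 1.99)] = (313.06308*g^5 - 1537.679124*g^4 + 1694.3948*g^3 - 374.60634*g^2 - 333.361224*g + 83.8624)/(115.501303*g^9 - 337.965825*g^8 + 354.54087*g^7 - 297.340018*g^6 + 301.6824*g^5 - 156.79548*g^4 + 77.750186*g^3 - 57.16275*g^2 + 4.158105*g - 7.880599)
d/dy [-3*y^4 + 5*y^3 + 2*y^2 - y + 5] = -12*y^3 + 15*y^2 + 4*y - 1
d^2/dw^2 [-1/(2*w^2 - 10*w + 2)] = (w^2 - 5*w - (2*w - 5)^2 + 1)/(w^2 - 5*w + 1)^3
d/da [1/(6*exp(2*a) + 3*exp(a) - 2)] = (-12*exp(a) - 3)*exp(a)/(6*exp(2*a) + 3*exp(a) - 2)^2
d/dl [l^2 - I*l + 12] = 2*l - I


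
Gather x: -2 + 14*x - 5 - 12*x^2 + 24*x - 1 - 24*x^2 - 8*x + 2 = -36*x^2 + 30*x - 6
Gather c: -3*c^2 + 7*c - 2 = -3*c^2 + 7*c - 2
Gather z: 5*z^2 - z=5*z^2 - z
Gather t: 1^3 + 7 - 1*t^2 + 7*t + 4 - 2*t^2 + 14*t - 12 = -3*t^2 + 21*t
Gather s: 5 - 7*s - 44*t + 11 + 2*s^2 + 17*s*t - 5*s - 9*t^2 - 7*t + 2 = 2*s^2 + s*(17*t - 12) - 9*t^2 - 51*t + 18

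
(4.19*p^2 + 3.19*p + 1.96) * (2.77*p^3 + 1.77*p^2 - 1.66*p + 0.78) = 11.6063*p^5 + 16.2526*p^4 + 4.1201*p^3 + 1.442*p^2 - 0.7654*p + 1.5288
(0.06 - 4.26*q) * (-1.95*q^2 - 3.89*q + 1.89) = 8.307*q^3 + 16.4544*q^2 - 8.2848*q + 0.1134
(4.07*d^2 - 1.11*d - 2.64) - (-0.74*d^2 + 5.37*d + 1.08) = 4.81*d^2 - 6.48*d - 3.72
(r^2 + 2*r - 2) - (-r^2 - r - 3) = 2*r^2 + 3*r + 1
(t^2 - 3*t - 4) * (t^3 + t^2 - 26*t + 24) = t^5 - 2*t^4 - 33*t^3 + 98*t^2 + 32*t - 96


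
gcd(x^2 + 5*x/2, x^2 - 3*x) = x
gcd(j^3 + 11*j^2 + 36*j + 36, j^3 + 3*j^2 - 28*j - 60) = j^2 + 8*j + 12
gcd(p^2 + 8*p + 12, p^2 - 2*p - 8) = p + 2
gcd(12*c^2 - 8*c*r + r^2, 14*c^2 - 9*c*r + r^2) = -2*c + r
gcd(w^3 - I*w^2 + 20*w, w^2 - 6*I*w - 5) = w - 5*I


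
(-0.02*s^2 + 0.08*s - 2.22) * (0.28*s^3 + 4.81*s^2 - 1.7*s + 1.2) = -0.0056*s^5 - 0.0738*s^4 - 0.2028*s^3 - 10.8382*s^2 + 3.87*s - 2.664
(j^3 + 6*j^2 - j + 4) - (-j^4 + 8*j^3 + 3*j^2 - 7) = j^4 - 7*j^3 + 3*j^2 - j + 11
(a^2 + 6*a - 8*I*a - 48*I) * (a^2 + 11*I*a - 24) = a^4 + 6*a^3 + 3*I*a^3 + 64*a^2 + 18*I*a^2 + 384*a + 192*I*a + 1152*I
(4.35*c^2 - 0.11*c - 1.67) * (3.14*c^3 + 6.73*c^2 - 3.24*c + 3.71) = 13.659*c^5 + 28.9301*c^4 - 20.0781*c^3 + 5.2558*c^2 + 5.0027*c - 6.1957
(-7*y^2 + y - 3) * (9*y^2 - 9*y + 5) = -63*y^4 + 72*y^3 - 71*y^2 + 32*y - 15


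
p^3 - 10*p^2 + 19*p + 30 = (p - 6)*(p - 5)*(p + 1)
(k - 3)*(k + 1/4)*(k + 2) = k^3 - 3*k^2/4 - 25*k/4 - 3/2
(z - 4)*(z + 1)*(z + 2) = z^3 - z^2 - 10*z - 8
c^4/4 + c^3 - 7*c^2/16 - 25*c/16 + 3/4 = (c/4 + 1)*(c - 1)*(c - 1/2)*(c + 3/2)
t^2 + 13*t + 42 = (t + 6)*(t + 7)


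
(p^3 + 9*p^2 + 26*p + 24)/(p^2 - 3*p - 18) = (p^2 + 6*p + 8)/(p - 6)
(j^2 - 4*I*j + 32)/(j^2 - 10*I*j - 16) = (j + 4*I)/(j - 2*I)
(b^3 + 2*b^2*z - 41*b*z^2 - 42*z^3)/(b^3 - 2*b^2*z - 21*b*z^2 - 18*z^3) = (b + 7*z)/(b + 3*z)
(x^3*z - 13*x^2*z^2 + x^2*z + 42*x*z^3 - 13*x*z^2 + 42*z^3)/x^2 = x*z - 13*z^2 + z + 42*z^3/x - 13*z^2/x + 42*z^3/x^2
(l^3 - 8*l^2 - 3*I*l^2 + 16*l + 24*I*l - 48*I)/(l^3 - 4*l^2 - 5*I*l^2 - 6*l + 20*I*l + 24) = (l - 4)/(l - 2*I)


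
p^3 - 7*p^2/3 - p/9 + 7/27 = (p - 7/3)*(p - 1/3)*(p + 1/3)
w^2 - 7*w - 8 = (w - 8)*(w + 1)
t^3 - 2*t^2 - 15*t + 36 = (t - 3)^2*(t + 4)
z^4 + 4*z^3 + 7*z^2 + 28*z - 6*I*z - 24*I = (z + 4)*(z - 2*I)*(z - I)*(z + 3*I)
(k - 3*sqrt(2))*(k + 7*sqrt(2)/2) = k^2 + sqrt(2)*k/2 - 21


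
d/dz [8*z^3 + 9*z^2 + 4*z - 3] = 24*z^2 + 18*z + 4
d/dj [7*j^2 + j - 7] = 14*j + 1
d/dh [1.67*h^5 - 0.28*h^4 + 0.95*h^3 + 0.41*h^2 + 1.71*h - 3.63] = 8.35*h^4 - 1.12*h^3 + 2.85*h^2 + 0.82*h + 1.71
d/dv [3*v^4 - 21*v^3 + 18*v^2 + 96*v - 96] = 12*v^3 - 63*v^2 + 36*v + 96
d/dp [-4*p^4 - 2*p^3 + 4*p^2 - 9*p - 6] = -16*p^3 - 6*p^2 + 8*p - 9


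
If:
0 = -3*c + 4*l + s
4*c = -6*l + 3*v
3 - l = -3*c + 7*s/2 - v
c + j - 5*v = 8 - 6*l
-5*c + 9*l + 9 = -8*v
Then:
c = -72/287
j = 220/41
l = -87/287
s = 132/287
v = -270/287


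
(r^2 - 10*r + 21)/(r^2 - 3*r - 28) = (r - 3)/(r + 4)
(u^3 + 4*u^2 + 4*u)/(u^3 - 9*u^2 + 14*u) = (u^2 + 4*u + 4)/(u^2 - 9*u + 14)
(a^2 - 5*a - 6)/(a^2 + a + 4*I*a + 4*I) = (a - 6)/(a + 4*I)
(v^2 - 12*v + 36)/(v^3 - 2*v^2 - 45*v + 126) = (v - 6)/(v^2 + 4*v - 21)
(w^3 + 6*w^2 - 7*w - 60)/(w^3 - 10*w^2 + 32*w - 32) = (w^3 + 6*w^2 - 7*w - 60)/(w^3 - 10*w^2 + 32*w - 32)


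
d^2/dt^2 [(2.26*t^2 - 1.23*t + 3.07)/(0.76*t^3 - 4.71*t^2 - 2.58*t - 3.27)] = (2.610752*t^6 - 4.26268799999997*t^5 + 74.2846800000001*t^4 - 211.520814*t^3 + 126.984582*t^2 + 383.278086*t + 15.389802)/(0.438976*t^9 - 8.161488*t^8 + 46.109124*t^7 - 54.741159*t^6 - 86.29659*t^5 - 273.210057*t^4 - 231.212016*t^3 - 216.389961*t^2 - 82.763046*t - 34.965783)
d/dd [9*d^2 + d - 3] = 18*d + 1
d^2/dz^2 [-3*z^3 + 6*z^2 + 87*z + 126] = 12 - 18*z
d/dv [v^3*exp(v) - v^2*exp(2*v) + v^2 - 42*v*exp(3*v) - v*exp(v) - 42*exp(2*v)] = v^3*exp(v) - 2*v^2*exp(2*v) + 3*v^2*exp(v) - 126*v*exp(3*v) - 2*v*exp(2*v) - v*exp(v) + 2*v - 42*exp(3*v) - 84*exp(2*v) - exp(v)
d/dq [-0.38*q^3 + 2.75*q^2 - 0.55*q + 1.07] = -1.14*q^2 + 5.5*q - 0.55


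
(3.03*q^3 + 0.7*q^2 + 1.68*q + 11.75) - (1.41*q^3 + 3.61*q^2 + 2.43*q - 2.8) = 1.62*q^3 - 2.91*q^2 - 0.75*q + 14.55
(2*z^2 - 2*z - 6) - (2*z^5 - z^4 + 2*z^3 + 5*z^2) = -2*z^5 + z^4 - 2*z^3 - 3*z^2 - 2*z - 6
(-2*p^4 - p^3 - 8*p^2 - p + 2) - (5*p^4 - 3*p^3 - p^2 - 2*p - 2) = -7*p^4 + 2*p^3 - 7*p^2 + p + 4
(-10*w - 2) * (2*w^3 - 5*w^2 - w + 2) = -20*w^4 + 46*w^3 + 20*w^2 - 18*w - 4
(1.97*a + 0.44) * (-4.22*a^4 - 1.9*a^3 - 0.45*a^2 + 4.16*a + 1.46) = -8.3134*a^5 - 5.5998*a^4 - 1.7225*a^3 + 7.9972*a^2 + 4.7066*a + 0.6424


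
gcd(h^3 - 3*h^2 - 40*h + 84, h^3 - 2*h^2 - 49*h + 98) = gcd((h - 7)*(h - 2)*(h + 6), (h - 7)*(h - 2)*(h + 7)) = h^2 - 9*h + 14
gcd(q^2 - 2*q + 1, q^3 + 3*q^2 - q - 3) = q - 1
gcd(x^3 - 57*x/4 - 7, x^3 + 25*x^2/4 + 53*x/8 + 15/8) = x + 1/2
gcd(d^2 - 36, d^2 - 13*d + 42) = d - 6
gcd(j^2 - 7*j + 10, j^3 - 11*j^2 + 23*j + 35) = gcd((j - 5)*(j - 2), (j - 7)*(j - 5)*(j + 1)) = j - 5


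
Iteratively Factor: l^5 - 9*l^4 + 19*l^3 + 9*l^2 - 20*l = (l - 4)*(l^4 - 5*l^3 - l^2 + 5*l) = (l - 4)*(l - 1)*(l^3 - 4*l^2 - 5*l) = (l - 4)*(l - 1)*(l + 1)*(l^2 - 5*l) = l*(l - 4)*(l - 1)*(l + 1)*(l - 5)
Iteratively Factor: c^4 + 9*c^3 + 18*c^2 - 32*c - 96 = (c + 4)*(c^3 + 5*c^2 - 2*c - 24) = (c + 4)^2*(c^2 + c - 6) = (c + 3)*(c + 4)^2*(c - 2)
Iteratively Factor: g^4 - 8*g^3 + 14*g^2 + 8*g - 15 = (g - 3)*(g^3 - 5*g^2 - g + 5) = (g - 5)*(g - 3)*(g^2 - 1) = (g - 5)*(g - 3)*(g + 1)*(g - 1)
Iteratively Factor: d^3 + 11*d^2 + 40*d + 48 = (d + 4)*(d^2 + 7*d + 12) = (d + 4)^2*(d + 3)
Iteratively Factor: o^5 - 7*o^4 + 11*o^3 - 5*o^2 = (o)*(o^4 - 7*o^3 + 11*o^2 - 5*o) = o^2*(o^3 - 7*o^2 + 11*o - 5) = o^2*(o - 5)*(o^2 - 2*o + 1) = o^2*(o - 5)*(o - 1)*(o - 1)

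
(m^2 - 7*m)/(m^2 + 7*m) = (m - 7)/(m + 7)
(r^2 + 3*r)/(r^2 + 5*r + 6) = r/(r + 2)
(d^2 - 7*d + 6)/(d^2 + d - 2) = (d - 6)/(d + 2)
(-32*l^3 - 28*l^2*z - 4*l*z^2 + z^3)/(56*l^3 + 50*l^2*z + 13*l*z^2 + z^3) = (-16*l^2 - 6*l*z + z^2)/(28*l^2 + 11*l*z + z^2)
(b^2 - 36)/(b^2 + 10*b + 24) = (b - 6)/(b + 4)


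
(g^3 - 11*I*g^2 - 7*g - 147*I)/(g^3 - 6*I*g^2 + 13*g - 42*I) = (g - 7*I)/(g - 2*I)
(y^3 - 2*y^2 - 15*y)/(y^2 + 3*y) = y - 5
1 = 1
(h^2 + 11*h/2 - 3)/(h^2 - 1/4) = 2*(h + 6)/(2*h + 1)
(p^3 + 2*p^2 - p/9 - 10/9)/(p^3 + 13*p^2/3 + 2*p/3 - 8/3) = (p + 5/3)/(p + 4)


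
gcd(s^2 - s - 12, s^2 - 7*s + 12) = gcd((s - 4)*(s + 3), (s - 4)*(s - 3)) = s - 4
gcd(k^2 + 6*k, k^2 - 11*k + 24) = 1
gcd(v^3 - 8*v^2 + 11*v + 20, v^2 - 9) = 1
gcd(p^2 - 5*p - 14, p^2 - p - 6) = p + 2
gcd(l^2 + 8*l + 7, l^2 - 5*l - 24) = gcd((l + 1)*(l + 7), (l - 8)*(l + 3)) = 1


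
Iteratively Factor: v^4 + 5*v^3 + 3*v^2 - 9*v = (v)*(v^3 + 5*v^2 + 3*v - 9) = v*(v + 3)*(v^2 + 2*v - 3) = v*(v + 3)^2*(v - 1)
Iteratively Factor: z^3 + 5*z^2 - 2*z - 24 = (z - 2)*(z^2 + 7*z + 12) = (z - 2)*(z + 4)*(z + 3)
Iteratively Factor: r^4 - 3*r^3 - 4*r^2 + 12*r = (r - 2)*(r^3 - r^2 - 6*r) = r*(r - 2)*(r^2 - r - 6) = r*(r - 3)*(r - 2)*(r + 2)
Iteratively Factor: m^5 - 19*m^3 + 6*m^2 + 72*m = (m + 4)*(m^4 - 4*m^3 - 3*m^2 + 18*m) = (m - 3)*(m + 4)*(m^3 - m^2 - 6*m) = (m - 3)*(m + 2)*(m + 4)*(m^2 - 3*m) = (m - 3)^2*(m + 2)*(m + 4)*(m)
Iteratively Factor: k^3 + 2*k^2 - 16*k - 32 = (k + 4)*(k^2 - 2*k - 8) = (k + 2)*(k + 4)*(k - 4)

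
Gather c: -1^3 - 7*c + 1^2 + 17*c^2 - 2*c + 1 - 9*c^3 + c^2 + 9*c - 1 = -9*c^3 + 18*c^2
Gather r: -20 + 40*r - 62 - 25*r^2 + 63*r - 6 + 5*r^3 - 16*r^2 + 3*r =5*r^3 - 41*r^2 + 106*r - 88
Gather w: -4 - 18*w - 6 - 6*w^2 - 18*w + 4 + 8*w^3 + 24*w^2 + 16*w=8*w^3 + 18*w^2 - 20*w - 6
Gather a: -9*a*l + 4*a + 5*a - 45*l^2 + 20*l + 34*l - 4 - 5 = a*(9 - 9*l) - 45*l^2 + 54*l - 9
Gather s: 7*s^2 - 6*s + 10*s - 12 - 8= 7*s^2 + 4*s - 20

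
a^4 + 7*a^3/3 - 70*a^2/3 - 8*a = a*(a - 4)*(a + 1/3)*(a + 6)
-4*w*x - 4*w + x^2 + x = (-4*w + x)*(x + 1)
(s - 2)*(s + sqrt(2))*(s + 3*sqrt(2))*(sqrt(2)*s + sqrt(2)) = sqrt(2)*s^4 - sqrt(2)*s^3 + 8*s^3 - 8*s^2 + 4*sqrt(2)*s^2 - 16*s - 6*sqrt(2)*s - 12*sqrt(2)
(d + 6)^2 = d^2 + 12*d + 36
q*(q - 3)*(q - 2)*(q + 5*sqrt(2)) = q^4 - 5*q^3 + 5*sqrt(2)*q^3 - 25*sqrt(2)*q^2 + 6*q^2 + 30*sqrt(2)*q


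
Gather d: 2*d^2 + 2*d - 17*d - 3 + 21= 2*d^2 - 15*d + 18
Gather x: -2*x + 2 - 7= -2*x - 5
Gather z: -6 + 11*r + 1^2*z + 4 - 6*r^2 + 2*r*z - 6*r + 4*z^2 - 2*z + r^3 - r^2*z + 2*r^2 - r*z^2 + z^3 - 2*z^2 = r^3 - 4*r^2 + 5*r + z^3 + z^2*(2 - r) + z*(-r^2 + 2*r - 1) - 2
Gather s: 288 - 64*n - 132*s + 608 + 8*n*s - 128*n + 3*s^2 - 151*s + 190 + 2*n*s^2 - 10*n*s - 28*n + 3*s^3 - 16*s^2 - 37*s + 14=-220*n + 3*s^3 + s^2*(2*n - 13) + s*(-2*n - 320) + 1100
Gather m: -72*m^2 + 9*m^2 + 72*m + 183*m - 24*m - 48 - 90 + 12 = -63*m^2 + 231*m - 126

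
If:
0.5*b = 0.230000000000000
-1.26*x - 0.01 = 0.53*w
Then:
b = 0.46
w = -2.37735849056604*x - 0.0188679245283019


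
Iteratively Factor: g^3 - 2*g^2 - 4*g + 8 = (g - 2)*(g^2 - 4) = (g - 2)*(g + 2)*(g - 2)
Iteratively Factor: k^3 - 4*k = (k - 2)*(k^2 + 2*k) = k*(k - 2)*(k + 2)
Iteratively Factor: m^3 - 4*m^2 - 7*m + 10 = (m - 5)*(m^2 + m - 2) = (m - 5)*(m - 1)*(m + 2)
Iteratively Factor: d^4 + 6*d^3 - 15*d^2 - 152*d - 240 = (d + 4)*(d^3 + 2*d^2 - 23*d - 60) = (d + 4)^2*(d^2 - 2*d - 15) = (d + 3)*(d + 4)^2*(d - 5)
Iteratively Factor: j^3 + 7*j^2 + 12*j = (j + 3)*(j^2 + 4*j) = j*(j + 3)*(j + 4)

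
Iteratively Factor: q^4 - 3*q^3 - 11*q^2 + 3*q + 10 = (q - 5)*(q^3 + 2*q^2 - q - 2) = (q - 5)*(q + 1)*(q^2 + q - 2) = (q - 5)*(q - 1)*(q + 1)*(q + 2)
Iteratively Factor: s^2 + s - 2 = (s - 1)*(s + 2)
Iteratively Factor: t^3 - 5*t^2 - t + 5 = (t - 5)*(t^2 - 1) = (t - 5)*(t - 1)*(t + 1)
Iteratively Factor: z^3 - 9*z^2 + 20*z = (z - 5)*(z^2 - 4*z) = (z - 5)*(z - 4)*(z)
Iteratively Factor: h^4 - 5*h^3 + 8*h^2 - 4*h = (h)*(h^3 - 5*h^2 + 8*h - 4) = h*(h - 1)*(h^2 - 4*h + 4) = h*(h - 2)*(h - 1)*(h - 2)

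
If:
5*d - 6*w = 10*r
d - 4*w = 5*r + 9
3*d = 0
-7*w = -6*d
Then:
No Solution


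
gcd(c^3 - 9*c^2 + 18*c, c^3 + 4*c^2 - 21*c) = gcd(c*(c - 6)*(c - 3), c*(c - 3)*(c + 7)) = c^2 - 3*c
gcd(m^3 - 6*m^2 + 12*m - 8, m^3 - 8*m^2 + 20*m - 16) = m^2 - 4*m + 4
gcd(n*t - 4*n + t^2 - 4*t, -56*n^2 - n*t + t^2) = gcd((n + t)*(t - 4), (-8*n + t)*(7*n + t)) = 1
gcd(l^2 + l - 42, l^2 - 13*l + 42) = l - 6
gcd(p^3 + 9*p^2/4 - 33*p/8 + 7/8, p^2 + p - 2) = p - 1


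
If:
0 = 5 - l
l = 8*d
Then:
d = 5/8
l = 5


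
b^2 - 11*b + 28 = (b - 7)*(b - 4)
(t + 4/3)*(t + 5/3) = t^2 + 3*t + 20/9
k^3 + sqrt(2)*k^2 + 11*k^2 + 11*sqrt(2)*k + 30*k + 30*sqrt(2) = (k + 5)*(k + 6)*(k + sqrt(2))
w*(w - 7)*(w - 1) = w^3 - 8*w^2 + 7*w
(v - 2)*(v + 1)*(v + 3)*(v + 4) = v^4 + 6*v^3 + 3*v^2 - 26*v - 24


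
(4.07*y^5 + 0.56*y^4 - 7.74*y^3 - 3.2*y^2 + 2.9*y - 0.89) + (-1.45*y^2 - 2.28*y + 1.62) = 4.07*y^5 + 0.56*y^4 - 7.74*y^3 - 4.65*y^2 + 0.62*y + 0.73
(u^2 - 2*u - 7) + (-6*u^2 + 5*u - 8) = -5*u^2 + 3*u - 15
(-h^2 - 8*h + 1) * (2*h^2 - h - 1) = -2*h^4 - 15*h^3 + 11*h^2 + 7*h - 1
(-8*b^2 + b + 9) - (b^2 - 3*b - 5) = -9*b^2 + 4*b + 14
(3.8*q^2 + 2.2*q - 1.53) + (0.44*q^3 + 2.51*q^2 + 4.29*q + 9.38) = 0.44*q^3 + 6.31*q^2 + 6.49*q + 7.85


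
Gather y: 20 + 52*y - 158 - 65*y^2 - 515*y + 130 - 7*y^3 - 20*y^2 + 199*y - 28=-7*y^3 - 85*y^2 - 264*y - 36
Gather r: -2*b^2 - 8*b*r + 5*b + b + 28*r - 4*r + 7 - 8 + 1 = -2*b^2 + 6*b + r*(24 - 8*b)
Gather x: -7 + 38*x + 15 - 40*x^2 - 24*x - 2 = -40*x^2 + 14*x + 6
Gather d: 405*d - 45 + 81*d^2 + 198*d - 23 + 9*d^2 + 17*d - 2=90*d^2 + 620*d - 70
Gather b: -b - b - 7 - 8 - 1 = -2*b - 16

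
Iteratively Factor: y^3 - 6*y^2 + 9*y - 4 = (y - 1)*(y^2 - 5*y + 4) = (y - 1)^2*(y - 4)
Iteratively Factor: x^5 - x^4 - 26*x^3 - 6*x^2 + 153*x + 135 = (x - 3)*(x^4 + 2*x^3 - 20*x^2 - 66*x - 45) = (x - 5)*(x - 3)*(x^3 + 7*x^2 + 15*x + 9) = (x - 5)*(x - 3)*(x + 3)*(x^2 + 4*x + 3) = (x - 5)*(x - 3)*(x + 3)^2*(x + 1)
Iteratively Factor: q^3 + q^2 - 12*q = (q + 4)*(q^2 - 3*q) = (q - 3)*(q + 4)*(q)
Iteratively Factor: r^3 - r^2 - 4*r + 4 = (r - 1)*(r^2 - 4) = (r - 1)*(r + 2)*(r - 2)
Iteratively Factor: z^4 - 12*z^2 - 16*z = (z)*(z^3 - 12*z - 16) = z*(z + 2)*(z^2 - 2*z - 8) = z*(z + 2)^2*(z - 4)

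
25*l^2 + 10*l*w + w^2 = (5*l + w)^2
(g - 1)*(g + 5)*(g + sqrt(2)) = g^3 + sqrt(2)*g^2 + 4*g^2 - 5*g + 4*sqrt(2)*g - 5*sqrt(2)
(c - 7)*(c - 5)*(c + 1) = c^3 - 11*c^2 + 23*c + 35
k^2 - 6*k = k*(k - 6)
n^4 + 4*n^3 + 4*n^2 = n^2*(n + 2)^2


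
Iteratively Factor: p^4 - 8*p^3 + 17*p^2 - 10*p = (p - 1)*(p^3 - 7*p^2 + 10*p) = (p - 5)*(p - 1)*(p^2 - 2*p) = p*(p - 5)*(p - 1)*(p - 2)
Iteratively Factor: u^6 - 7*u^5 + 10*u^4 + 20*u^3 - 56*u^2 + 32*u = (u - 1)*(u^5 - 6*u^4 + 4*u^3 + 24*u^2 - 32*u) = (u - 1)*(u + 2)*(u^4 - 8*u^3 + 20*u^2 - 16*u) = u*(u - 1)*(u + 2)*(u^3 - 8*u^2 + 20*u - 16) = u*(u - 4)*(u - 1)*(u + 2)*(u^2 - 4*u + 4) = u*(u - 4)*(u - 2)*(u - 1)*(u + 2)*(u - 2)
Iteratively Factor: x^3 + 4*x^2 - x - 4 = (x + 4)*(x^2 - 1) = (x + 1)*(x + 4)*(x - 1)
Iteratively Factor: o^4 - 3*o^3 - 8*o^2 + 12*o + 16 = (o - 2)*(o^3 - o^2 - 10*o - 8) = (o - 4)*(o - 2)*(o^2 + 3*o + 2) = (o - 4)*(o - 2)*(o + 2)*(o + 1)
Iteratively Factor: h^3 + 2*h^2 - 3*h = (h)*(h^2 + 2*h - 3) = h*(h + 3)*(h - 1)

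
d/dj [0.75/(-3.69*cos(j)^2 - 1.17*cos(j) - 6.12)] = -(5.535*cos(j) + 0.8775)*sin(j)/(3.69*cos(j)^2 + 1.17*cos(j) + 6.12)^2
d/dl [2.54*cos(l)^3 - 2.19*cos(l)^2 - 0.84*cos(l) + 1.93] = (-7.62*cos(l)^2 + 4.38*cos(l) + 0.84)*sin(l)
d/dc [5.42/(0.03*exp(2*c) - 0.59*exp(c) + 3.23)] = (3.1978 - 0.3252*exp(c))*exp(c)/(0.03*exp(2*c) - 0.59*exp(c) + 3.23)^2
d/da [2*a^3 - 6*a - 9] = 6*a^2 - 6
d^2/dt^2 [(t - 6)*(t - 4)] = 2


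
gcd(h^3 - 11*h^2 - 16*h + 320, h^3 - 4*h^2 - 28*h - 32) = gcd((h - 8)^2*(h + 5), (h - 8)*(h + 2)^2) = h - 8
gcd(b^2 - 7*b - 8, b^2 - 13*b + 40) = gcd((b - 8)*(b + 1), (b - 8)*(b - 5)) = b - 8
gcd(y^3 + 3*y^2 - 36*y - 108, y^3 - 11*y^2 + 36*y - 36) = y - 6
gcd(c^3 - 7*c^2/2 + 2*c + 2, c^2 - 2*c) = c - 2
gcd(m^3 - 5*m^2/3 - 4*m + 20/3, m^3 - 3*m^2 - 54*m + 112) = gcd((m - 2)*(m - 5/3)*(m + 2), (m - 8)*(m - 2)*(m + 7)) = m - 2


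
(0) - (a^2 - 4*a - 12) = -a^2 + 4*a + 12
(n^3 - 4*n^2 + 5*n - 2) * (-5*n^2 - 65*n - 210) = -5*n^5 - 45*n^4 + 25*n^3 + 525*n^2 - 920*n + 420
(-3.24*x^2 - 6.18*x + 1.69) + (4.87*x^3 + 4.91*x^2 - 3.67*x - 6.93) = 4.87*x^3 + 1.67*x^2 - 9.85*x - 5.24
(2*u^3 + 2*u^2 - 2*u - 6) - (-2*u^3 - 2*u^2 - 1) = 4*u^3 + 4*u^2 - 2*u - 5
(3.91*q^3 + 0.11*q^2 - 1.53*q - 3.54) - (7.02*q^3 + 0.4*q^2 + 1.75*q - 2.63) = -3.11*q^3 - 0.29*q^2 - 3.28*q - 0.91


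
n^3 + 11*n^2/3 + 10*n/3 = n*(n + 5/3)*(n + 2)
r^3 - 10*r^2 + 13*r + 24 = (r - 8)*(r - 3)*(r + 1)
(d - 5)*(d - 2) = d^2 - 7*d + 10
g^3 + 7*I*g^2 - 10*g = g*(g + 2*I)*(g + 5*I)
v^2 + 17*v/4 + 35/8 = (v + 7/4)*(v + 5/2)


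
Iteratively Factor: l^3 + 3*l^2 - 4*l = (l - 1)*(l^2 + 4*l) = (l - 1)*(l + 4)*(l)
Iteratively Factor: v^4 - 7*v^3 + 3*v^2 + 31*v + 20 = (v - 4)*(v^3 - 3*v^2 - 9*v - 5) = (v - 4)*(v + 1)*(v^2 - 4*v - 5) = (v - 5)*(v - 4)*(v + 1)*(v + 1)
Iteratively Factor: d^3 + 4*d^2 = (d)*(d^2 + 4*d) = d*(d + 4)*(d)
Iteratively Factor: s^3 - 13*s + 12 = (s - 3)*(s^2 + 3*s - 4) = (s - 3)*(s - 1)*(s + 4)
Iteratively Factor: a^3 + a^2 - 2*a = (a + 2)*(a^2 - a) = a*(a + 2)*(a - 1)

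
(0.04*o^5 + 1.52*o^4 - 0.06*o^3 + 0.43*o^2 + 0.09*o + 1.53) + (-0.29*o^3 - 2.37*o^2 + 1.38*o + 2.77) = 0.04*o^5 + 1.52*o^4 - 0.35*o^3 - 1.94*o^2 + 1.47*o + 4.3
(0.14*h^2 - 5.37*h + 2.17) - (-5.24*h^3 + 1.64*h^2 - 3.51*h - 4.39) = 5.24*h^3 - 1.5*h^2 - 1.86*h + 6.56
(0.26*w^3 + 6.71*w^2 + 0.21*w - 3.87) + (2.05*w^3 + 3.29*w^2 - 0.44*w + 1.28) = 2.31*w^3 + 10.0*w^2 - 0.23*w - 2.59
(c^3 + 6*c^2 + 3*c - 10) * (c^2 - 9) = c^5 + 6*c^4 - 6*c^3 - 64*c^2 - 27*c + 90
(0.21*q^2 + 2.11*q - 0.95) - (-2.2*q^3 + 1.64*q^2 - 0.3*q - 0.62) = 2.2*q^3 - 1.43*q^2 + 2.41*q - 0.33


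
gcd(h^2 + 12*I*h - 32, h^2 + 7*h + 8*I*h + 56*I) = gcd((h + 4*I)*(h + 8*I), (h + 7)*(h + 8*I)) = h + 8*I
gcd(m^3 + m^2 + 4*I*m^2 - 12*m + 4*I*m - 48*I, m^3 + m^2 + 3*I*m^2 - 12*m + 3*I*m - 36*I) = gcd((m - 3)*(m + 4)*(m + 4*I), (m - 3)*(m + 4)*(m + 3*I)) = m^2 + m - 12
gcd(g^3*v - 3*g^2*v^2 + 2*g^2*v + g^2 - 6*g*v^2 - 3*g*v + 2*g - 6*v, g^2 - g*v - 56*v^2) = 1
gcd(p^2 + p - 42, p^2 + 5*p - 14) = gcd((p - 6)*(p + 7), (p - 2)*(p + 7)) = p + 7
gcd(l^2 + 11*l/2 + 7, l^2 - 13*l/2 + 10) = 1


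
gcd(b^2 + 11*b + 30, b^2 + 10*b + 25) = b + 5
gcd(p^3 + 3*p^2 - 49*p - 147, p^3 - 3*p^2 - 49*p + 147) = p^2 - 49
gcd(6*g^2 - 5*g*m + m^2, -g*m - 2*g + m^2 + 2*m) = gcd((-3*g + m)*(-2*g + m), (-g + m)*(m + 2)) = 1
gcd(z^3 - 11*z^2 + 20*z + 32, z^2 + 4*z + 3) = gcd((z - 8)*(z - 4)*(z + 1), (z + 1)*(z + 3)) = z + 1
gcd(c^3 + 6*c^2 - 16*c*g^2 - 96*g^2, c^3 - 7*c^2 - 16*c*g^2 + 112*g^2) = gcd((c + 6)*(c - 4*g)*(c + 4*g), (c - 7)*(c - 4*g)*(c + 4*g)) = c^2 - 16*g^2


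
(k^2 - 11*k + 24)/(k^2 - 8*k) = (k - 3)/k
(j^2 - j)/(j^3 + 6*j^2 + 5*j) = (j - 1)/(j^2 + 6*j + 5)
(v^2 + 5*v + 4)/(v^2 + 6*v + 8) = (v + 1)/(v + 2)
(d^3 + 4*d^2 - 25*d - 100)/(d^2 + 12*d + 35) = (d^2 - d - 20)/(d + 7)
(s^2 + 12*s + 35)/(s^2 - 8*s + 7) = (s^2 + 12*s + 35)/(s^2 - 8*s + 7)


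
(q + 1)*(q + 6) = q^2 + 7*q + 6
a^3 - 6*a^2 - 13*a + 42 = (a - 7)*(a - 2)*(a + 3)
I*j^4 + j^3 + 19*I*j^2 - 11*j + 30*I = (j - 5*I)*(j + 2*I)*(j + 3*I)*(I*j + 1)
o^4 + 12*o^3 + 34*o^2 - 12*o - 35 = (o - 1)*(o + 1)*(o + 5)*(o + 7)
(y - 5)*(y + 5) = y^2 - 25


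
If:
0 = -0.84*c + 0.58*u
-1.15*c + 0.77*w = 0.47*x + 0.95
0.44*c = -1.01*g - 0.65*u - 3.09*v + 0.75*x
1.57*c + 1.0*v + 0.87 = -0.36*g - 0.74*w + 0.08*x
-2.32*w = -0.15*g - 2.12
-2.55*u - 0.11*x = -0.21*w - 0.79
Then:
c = 0.29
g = -17.04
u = 0.43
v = 4.70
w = -0.19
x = -3.05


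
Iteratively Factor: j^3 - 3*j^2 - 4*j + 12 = (j - 2)*(j^2 - j - 6) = (j - 2)*(j + 2)*(j - 3)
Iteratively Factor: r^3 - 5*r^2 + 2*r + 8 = (r + 1)*(r^2 - 6*r + 8) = (r - 2)*(r + 1)*(r - 4)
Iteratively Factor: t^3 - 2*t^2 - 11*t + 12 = (t + 3)*(t^2 - 5*t + 4) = (t - 4)*(t + 3)*(t - 1)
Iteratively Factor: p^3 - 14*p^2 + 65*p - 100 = (p - 5)*(p^2 - 9*p + 20) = (p - 5)*(p - 4)*(p - 5)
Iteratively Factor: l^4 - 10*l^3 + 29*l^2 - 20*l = (l - 4)*(l^3 - 6*l^2 + 5*l) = (l - 4)*(l - 1)*(l^2 - 5*l) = l*(l - 4)*(l - 1)*(l - 5)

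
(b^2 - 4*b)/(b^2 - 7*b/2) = 2*(b - 4)/(2*b - 7)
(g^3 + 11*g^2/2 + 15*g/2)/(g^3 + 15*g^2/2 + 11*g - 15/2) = g*(2*g + 5)/(2*g^2 + 9*g - 5)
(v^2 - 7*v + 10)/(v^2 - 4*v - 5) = (v - 2)/(v + 1)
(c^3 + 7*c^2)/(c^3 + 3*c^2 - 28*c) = c/(c - 4)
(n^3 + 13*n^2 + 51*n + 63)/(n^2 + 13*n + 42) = (n^2 + 6*n + 9)/(n + 6)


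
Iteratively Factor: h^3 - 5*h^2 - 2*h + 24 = (h + 2)*(h^2 - 7*h + 12) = (h - 4)*(h + 2)*(h - 3)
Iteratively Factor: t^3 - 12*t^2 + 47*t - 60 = (t - 4)*(t^2 - 8*t + 15) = (t - 4)*(t - 3)*(t - 5)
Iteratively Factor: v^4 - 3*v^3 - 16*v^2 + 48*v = (v - 3)*(v^3 - 16*v) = (v - 4)*(v - 3)*(v^2 + 4*v) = (v - 4)*(v - 3)*(v + 4)*(v)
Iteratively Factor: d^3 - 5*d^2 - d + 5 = (d + 1)*(d^2 - 6*d + 5) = (d - 1)*(d + 1)*(d - 5)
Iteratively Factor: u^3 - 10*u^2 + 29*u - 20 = (u - 5)*(u^2 - 5*u + 4) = (u - 5)*(u - 4)*(u - 1)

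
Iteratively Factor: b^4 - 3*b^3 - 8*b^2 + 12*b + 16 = (b - 4)*(b^3 + b^2 - 4*b - 4) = (b - 4)*(b - 2)*(b^2 + 3*b + 2) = (b - 4)*(b - 2)*(b + 1)*(b + 2)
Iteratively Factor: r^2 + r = (r)*(r + 1)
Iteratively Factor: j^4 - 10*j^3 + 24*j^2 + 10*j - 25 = (j - 1)*(j^3 - 9*j^2 + 15*j + 25) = (j - 5)*(j - 1)*(j^2 - 4*j - 5) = (j - 5)^2*(j - 1)*(j + 1)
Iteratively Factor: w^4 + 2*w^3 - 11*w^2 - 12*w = (w)*(w^3 + 2*w^2 - 11*w - 12) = w*(w - 3)*(w^2 + 5*w + 4) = w*(w - 3)*(w + 4)*(w + 1)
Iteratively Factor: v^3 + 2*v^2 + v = (v + 1)*(v^2 + v) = (v + 1)^2*(v)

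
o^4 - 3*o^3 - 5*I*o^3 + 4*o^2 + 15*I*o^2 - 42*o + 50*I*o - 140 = (o - 5)*(o + 2)*(o - 7*I)*(o + 2*I)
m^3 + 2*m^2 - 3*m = m*(m - 1)*(m + 3)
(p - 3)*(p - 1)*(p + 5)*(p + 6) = p^4 + 7*p^3 - 11*p^2 - 87*p + 90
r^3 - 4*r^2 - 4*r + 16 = (r - 4)*(r - 2)*(r + 2)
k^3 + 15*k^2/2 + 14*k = k*(k + 7/2)*(k + 4)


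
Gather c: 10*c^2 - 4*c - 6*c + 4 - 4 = 10*c^2 - 10*c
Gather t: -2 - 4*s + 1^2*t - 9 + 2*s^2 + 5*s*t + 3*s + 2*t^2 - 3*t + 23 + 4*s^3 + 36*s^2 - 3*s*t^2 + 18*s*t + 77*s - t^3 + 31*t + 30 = 4*s^3 + 38*s^2 + 76*s - t^3 + t^2*(2 - 3*s) + t*(23*s + 29) + 42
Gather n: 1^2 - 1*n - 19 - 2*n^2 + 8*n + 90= -2*n^2 + 7*n + 72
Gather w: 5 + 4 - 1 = 8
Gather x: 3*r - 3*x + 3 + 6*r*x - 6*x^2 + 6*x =3*r - 6*x^2 + x*(6*r + 3) + 3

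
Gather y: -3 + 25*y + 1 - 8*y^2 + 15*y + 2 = -8*y^2 + 40*y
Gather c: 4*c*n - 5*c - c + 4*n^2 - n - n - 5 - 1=c*(4*n - 6) + 4*n^2 - 2*n - 6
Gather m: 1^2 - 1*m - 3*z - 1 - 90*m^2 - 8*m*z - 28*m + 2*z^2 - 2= -90*m^2 + m*(-8*z - 29) + 2*z^2 - 3*z - 2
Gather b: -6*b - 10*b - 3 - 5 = -16*b - 8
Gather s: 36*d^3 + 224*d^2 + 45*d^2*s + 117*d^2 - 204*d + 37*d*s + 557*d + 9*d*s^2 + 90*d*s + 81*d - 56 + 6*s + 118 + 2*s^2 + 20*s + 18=36*d^3 + 341*d^2 + 434*d + s^2*(9*d + 2) + s*(45*d^2 + 127*d + 26) + 80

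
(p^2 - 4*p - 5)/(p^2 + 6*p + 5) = (p - 5)/(p + 5)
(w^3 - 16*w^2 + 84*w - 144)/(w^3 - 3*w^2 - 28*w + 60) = (w^2 - 10*w + 24)/(w^2 + 3*w - 10)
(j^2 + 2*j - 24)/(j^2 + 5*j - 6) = (j - 4)/(j - 1)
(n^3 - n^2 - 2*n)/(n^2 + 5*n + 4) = n*(n - 2)/(n + 4)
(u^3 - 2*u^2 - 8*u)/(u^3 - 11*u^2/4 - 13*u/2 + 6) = 4*u/(4*u - 3)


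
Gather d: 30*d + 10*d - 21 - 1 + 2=40*d - 20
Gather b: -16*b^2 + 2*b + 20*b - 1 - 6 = -16*b^2 + 22*b - 7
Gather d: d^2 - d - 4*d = d^2 - 5*d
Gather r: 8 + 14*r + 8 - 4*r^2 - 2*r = -4*r^2 + 12*r + 16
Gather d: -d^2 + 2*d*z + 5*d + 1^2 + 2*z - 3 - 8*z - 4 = -d^2 + d*(2*z + 5) - 6*z - 6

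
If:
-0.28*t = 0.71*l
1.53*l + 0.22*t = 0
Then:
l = 0.00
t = 0.00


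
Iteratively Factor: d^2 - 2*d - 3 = (d + 1)*(d - 3)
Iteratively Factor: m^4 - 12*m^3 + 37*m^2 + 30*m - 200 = (m + 2)*(m^3 - 14*m^2 + 65*m - 100) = (m - 5)*(m + 2)*(m^2 - 9*m + 20) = (m - 5)*(m - 4)*(m + 2)*(m - 5)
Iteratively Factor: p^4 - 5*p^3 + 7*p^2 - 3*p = (p)*(p^3 - 5*p^2 + 7*p - 3) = p*(p - 1)*(p^2 - 4*p + 3) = p*(p - 3)*(p - 1)*(p - 1)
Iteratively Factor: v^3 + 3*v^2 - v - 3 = (v - 1)*(v^2 + 4*v + 3) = (v - 1)*(v + 3)*(v + 1)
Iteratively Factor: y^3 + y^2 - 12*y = (y + 4)*(y^2 - 3*y) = y*(y + 4)*(y - 3)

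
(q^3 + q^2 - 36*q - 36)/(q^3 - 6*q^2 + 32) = (q^3 + q^2 - 36*q - 36)/(q^3 - 6*q^2 + 32)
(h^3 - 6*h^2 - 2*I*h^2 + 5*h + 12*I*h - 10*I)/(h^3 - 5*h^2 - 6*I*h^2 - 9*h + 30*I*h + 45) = (h^2 - h*(1 + 2*I) + 2*I)/(h^2 - 6*I*h - 9)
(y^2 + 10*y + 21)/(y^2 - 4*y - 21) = (y + 7)/(y - 7)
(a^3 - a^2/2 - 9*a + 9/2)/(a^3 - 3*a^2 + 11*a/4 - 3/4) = 2*(a^2 - 9)/(2*a^2 - 5*a + 3)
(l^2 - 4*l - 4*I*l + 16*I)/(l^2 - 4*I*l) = (l - 4)/l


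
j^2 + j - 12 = (j - 3)*(j + 4)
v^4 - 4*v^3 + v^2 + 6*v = v*(v - 3)*(v - 2)*(v + 1)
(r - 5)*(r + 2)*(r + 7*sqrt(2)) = r^3 - 3*r^2 + 7*sqrt(2)*r^2 - 21*sqrt(2)*r - 10*r - 70*sqrt(2)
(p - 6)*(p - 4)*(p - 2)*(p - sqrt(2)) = p^4 - 12*p^3 - sqrt(2)*p^3 + 12*sqrt(2)*p^2 + 44*p^2 - 44*sqrt(2)*p - 48*p + 48*sqrt(2)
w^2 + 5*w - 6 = (w - 1)*(w + 6)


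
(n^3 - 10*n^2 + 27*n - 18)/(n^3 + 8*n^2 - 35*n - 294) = (n^2 - 4*n + 3)/(n^2 + 14*n + 49)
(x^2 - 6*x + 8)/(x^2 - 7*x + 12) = (x - 2)/(x - 3)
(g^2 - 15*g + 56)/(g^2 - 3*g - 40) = (g - 7)/(g + 5)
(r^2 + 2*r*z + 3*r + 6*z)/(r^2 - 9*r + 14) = (r^2 + 2*r*z + 3*r + 6*z)/(r^2 - 9*r + 14)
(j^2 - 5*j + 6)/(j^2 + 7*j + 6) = (j^2 - 5*j + 6)/(j^2 + 7*j + 6)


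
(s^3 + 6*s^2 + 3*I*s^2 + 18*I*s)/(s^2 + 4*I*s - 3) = s*(s + 6)/(s + I)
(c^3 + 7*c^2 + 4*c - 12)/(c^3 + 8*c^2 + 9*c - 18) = (c + 2)/(c + 3)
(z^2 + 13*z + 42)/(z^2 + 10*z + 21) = (z + 6)/(z + 3)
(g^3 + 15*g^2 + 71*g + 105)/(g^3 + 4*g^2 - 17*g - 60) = (g + 7)/(g - 4)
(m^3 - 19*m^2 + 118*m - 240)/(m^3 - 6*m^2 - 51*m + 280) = (m - 6)/(m + 7)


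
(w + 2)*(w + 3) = w^2 + 5*w + 6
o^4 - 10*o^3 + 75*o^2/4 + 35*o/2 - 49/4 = (o - 7)*(o - 7/2)*(o - 1/2)*(o + 1)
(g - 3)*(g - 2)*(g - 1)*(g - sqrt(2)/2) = g^4 - 6*g^3 - sqrt(2)*g^3/2 + 3*sqrt(2)*g^2 + 11*g^2 - 11*sqrt(2)*g/2 - 6*g + 3*sqrt(2)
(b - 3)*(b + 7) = b^2 + 4*b - 21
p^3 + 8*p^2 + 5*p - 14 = (p - 1)*(p + 2)*(p + 7)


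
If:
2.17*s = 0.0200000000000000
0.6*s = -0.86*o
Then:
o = -0.01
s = 0.01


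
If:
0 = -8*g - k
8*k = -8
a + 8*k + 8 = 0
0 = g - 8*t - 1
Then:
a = 0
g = 1/8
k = -1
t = -7/64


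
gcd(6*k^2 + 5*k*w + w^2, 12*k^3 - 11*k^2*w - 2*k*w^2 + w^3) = 3*k + w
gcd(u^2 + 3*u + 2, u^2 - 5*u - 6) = u + 1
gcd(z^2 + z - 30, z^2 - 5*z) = z - 5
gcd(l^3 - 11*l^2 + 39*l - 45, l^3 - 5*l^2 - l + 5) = l - 5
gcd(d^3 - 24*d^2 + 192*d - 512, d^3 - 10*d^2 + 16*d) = d - 8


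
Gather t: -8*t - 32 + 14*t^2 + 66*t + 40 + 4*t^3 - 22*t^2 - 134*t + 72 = 4*t^3 - 8*t^2 - 76*t + 80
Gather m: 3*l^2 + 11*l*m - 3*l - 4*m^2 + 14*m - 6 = 3*l^2 - 3*l - 4*m^2 + m*(11*l + 14) - 6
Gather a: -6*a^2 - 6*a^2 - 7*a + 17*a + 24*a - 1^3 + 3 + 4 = -12*a^2 + 34*a + 6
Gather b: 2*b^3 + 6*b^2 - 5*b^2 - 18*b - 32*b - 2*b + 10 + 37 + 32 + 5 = 2*b^3 + b^2 - 52*b + 84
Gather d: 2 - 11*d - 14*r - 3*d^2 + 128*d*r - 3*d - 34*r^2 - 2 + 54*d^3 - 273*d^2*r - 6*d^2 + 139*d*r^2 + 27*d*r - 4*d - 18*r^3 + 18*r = 54*d^3 + d^2*(-273*r - 9) + d*(139*r^2 + 155*r - 18) - 18*r^3 - 34*r^2 + 4*r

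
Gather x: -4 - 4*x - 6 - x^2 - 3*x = -x^2 - 7*x - 10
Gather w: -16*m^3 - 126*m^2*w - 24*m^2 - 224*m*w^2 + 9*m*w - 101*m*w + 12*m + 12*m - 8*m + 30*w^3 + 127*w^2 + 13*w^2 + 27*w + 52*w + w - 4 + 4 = -16*m^3 - 24*m^2 + 16*m + 30*w^3 + w^2*(140 - 224*m) + w*(-126*m^2 - 92*m + 80)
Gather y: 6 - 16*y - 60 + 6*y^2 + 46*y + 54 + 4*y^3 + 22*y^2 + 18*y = 4*y^3 + 28*y^2 + 48*y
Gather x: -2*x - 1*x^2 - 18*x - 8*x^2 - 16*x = -9*x^2 - 36*x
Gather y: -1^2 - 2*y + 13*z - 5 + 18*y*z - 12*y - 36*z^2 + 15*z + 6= y*(18*z - 14) - 36*z^2 + 28*z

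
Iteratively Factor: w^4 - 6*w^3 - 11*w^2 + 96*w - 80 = (w + 4)*(w^3 - 10*w^2 + 29*w - 20) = (w - 5)*(w + 4)*(w^2 - 5*w + 4) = (w - 5)*(w - 4)*(w + 4)*(w - 1)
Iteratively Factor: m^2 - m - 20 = (m - 5)*(m + 4)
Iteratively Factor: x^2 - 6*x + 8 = (x - 2)*(x - 4)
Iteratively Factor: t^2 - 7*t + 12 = (t - 3)*(t - 4)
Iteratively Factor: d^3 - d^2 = (d)*(d^2 - d) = d*(d - 1)*(d)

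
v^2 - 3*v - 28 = (v - 7)*(v + 4)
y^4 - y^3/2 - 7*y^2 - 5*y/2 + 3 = (y - 3)*(y - 1/2)*(y + 1)*(y + 2)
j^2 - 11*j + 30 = (j - 6)*(j - 5)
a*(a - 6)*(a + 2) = a^3 - 4*a^2 - 12*a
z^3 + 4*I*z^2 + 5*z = z*(z - I)*(z + 5*I)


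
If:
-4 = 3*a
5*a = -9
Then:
No Solution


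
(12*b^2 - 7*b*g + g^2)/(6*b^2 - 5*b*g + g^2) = (4*b - g)/(2*b - g)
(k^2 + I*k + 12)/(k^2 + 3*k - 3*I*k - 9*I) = (k + 4*I)/(k + 3)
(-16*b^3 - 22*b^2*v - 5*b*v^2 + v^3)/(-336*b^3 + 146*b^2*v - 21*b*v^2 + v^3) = (2*b^2 + 3*b*v + v^2)/(42*b^2 - 13*b*v + v^2)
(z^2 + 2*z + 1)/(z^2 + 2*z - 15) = (z^2 + 2*z + 1)/(z^2 + 2*z - 15)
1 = 1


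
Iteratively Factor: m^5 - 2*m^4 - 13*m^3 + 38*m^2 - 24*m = (m - 2)*(m^4 - 13*m^2 + 12*m) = m*(m - 2)*(m^3 - 13*m + 12) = m*(m - 2)*(m - 1)*(m^2 + m - 12) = m*(m - 2)*(m - 1)*(m + 4)*(m - 3)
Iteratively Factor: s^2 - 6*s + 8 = (s - 4)*(s - 2)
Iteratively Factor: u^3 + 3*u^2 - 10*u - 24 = (u + 4)*(u^2 - u - 6) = (u - 3)*(u + 4)*(u + 2)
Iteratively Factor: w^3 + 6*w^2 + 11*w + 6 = (w + 3)*(w^2 + 3*w + 2) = (w + 2)*(w + 3)*(w + 1)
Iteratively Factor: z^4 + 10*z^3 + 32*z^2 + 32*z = (z + 4)*(z^3 + 6*z^2 + 8*z) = z*(z + 4)*(z^2 + 6*z + 8) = z*(z + 4)^2*(z + 2)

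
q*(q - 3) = q^2 - 3*q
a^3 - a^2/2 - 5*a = a*(a - 5/2)*(a + 2)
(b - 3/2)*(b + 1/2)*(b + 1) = b^3 - 7*b/4 - 3/4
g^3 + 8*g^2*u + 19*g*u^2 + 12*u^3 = (g + u)*(g + 3*u)*(g + 4*u)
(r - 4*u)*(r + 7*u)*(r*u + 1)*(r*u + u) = r^4*u^2 + 3*r^3*u^3 + r^3*u^2 + r^3*u - 28*r^2*u^4 + 3*r^2*u^3 + 3*r^2*u^2 + r^2*u - 28*r*u^4 - 28*r*u^3 + 3*r*u^2 - 28*u^3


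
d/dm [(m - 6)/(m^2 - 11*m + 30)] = -1/(m^2 - 10*m + 25)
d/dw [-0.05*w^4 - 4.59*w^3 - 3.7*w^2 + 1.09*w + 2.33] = -0.2*w^3 - 13.77*w^2 - 7.4*w + 1.09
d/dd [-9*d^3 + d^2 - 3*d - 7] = -27*d^2 + 2*d - 3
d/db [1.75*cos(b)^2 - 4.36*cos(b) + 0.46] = (4.36 - 3.5*cos(b))*sin(b)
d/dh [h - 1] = 1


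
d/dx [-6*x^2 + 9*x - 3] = 9 - 12*x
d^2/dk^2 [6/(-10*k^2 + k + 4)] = 12*(-100*k^2 + 10*k + (20*k - 1)^2 + 40)/(-10*k^2 + k + 4)^3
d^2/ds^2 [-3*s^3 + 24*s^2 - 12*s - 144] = 48 - 18*s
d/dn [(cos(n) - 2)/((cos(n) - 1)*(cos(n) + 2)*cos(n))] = (-5*cos(n) - 5*cos(2*n) + cos(3*n) + 3)*sin(n)/(2*(cos(n) - 1)^2*(cos(n) + 2)^2*cos(n)^2)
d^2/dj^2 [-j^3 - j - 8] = -6*j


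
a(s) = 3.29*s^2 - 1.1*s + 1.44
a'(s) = 6.58*s - 1.1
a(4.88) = 74.42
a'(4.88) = 31.01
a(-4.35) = 68.48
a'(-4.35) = -29.72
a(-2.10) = 18.26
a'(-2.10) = -14.92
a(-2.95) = 33.32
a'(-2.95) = -20.51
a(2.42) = 18.05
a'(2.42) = 14.82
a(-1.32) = 8.62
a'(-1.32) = -9.79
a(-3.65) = 49.29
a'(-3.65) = -25.12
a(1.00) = 3.63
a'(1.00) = 5.48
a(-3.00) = 34.35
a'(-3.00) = -20.84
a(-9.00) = 277.83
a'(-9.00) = -60.32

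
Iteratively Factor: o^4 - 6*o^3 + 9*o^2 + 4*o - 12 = (o - 3)*(o^3 - 3*o^2 + 4) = (o - 3)*(o + 1)*(o^2 - 4*o + 4) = (o - 3)*(o - 2)*(o + 1)*(o - 2)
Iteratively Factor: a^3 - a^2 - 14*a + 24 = (a - 2)*(a^2 + a - 12) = (a - 2)*(a + 4)*(a - 3)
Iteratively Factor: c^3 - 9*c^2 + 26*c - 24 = (c - 2)*(c^2 - 7*c + 12) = (c - 4)*(c - 2)*(c - 3)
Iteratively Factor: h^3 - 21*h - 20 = (h - 5)*(h^2 + 5*h + 4) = (h - 5)*(h + 1)*(h + 4)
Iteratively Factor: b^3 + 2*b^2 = (b + 2)*(b^2) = b*(b + 2)*(b)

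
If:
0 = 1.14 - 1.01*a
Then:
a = 1.13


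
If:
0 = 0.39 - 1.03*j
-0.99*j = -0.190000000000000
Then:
No Solution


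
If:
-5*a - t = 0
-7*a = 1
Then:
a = -1/7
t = 5/7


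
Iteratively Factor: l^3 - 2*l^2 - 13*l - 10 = (l - 5)*(l^2 + 3*l + 2) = (l - 5)*(l + 1)*(l + 2)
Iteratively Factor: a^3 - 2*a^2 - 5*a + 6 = (a - 1)*(a^2 - a - 6) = (a - 3)*(a - 1)*(a + 2)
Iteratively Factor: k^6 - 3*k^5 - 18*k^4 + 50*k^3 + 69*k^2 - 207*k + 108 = (k - 1)*(k^5 - 2*k^4 - 20*k^3 + 30*k^2 + 99*k - 108) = (k - 1)^2*(k^4 - k^3 - 21*k^2 + 9*k + 108) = (k - 1)^2*(k + 3)*(k^3 - 4*k^2 - 9*k + 36) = (k - 1)^2*(k + 3)^2*(k^2 - 7*k + 12) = (k - 4)*(k - 1)^2*(k + 3)^2*(k - 3)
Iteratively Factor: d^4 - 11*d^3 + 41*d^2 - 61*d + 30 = (d - 2)*(d^3 - 9*d^2 + 23*d - 15) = (d - 2)*(d - 1)*(d^2 - 8*d + 15) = (d - 3)*(d - 2)*(d - 1)*(d - 5)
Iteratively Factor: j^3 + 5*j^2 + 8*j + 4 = (j + 2)*(j^2 + 3*j + 2) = (j + 2)^2*(j + 1)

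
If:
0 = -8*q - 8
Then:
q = -1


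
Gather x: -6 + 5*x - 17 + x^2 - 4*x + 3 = x^2 + x - 20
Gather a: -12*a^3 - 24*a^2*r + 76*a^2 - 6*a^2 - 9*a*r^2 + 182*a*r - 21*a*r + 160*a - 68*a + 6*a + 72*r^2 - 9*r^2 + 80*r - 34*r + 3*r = -12*a^3 + a^2*(70 - 24*r) + a*(-9*r^2 + 161*r + 98) + 63*r^2 + 49*r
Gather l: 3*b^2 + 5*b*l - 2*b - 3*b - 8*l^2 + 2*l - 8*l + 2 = 3*b^2 - 5*b - 8*l^2 + l*(5*b - 6) + 2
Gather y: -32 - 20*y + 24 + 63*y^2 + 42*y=63*y^2 + 22*y - 8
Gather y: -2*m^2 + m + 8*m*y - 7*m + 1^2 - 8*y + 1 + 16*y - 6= -2*m^2 - 6*m + y*(8*m + 8) - 4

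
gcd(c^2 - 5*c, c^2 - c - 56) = 1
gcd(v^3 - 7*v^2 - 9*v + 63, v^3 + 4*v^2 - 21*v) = v - 3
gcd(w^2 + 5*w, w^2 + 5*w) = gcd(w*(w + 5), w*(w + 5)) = w^2 + 5*w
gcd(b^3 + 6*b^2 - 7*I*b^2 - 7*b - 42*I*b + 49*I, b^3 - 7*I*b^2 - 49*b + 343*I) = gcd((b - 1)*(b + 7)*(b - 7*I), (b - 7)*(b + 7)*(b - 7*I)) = b^2 + b*(7 - 7*I) - 49*I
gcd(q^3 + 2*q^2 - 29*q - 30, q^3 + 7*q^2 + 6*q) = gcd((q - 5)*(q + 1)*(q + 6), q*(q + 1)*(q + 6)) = q^2 + 7*q + 6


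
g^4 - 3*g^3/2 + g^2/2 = g^2*(g - 1)*(g - 1/2)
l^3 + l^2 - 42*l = l*(l - 6)*(l + 7)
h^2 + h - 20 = (h - 4)*(h + 5)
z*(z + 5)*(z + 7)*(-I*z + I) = -I*z^4 - 11*I*z^3 - 23*I*z^2 + 35*I*z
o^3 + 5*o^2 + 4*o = o*(o + 1)*(o + 4)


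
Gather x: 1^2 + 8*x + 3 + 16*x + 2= 24*x + 6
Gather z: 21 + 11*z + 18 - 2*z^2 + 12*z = -2*z^2 + 23*z + 39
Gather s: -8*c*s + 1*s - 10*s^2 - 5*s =-10*s^2 + s*(-8*c - 4)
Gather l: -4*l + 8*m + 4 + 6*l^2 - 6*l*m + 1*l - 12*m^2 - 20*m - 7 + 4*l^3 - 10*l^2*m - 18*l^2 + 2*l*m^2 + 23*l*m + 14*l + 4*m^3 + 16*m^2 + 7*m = 4*l^3 + l^2*(-10*m - 12) + l*(2*m^2 + 17*m + 11) + 4*m^3 + 4*m^2 - 5*m - 3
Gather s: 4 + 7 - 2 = 9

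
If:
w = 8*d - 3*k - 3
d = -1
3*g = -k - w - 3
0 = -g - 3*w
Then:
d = -1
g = 6/25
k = -91/25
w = -2/25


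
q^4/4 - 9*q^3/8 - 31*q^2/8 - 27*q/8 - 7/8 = (q/4 + 1/4)*(q - 7)*(q + 1/2)*(q + 1)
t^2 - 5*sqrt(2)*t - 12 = (t - 6*sqrt(2))*(t + sqrt(2))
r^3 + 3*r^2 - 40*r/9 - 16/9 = (r - 4/3)*(r + 1/3)*(r + 4)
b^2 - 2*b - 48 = (b - 8)*(b + 6)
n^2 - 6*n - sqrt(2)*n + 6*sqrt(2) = (n - 6)*(n - sqrt(2))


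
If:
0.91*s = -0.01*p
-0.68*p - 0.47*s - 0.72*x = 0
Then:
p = -1.06692721055203*x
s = 0.0117244748412311*x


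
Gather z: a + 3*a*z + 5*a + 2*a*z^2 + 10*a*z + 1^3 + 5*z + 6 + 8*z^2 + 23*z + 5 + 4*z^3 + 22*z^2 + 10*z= 6*a + 4*z^3 + z^2*(2*a + 30) + z*(13*a + 38) + 12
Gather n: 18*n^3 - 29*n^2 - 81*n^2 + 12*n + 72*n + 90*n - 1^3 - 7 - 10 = 18*n^3 - 110*n^2 + 174*n - 18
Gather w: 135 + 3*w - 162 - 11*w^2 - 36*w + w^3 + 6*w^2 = w^3 - 5*w^2 - 33*w - 27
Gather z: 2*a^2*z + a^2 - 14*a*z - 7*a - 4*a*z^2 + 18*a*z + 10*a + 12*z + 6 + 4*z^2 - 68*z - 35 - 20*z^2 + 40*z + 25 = a^2 + 3*a + z^2*(-4*a - 16) + z*(2*a^2 + 4*a - 16) - 4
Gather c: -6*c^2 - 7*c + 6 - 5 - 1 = -6*c^2 - 7*c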